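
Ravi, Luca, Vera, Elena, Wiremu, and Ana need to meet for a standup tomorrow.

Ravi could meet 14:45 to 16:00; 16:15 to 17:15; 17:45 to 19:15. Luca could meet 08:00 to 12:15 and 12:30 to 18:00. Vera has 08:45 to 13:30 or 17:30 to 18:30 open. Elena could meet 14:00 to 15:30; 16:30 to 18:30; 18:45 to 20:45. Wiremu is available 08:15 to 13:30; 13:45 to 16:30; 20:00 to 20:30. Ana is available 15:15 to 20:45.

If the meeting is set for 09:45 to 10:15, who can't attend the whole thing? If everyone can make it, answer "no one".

Ravi: not fully free for 09:45-10:15. Luca: free for 09:45-10:15. Vera: free for 09:45-10:15. Elena: not fully free for 09:45-10:15. Wiremu: free for 09:45-10:15. Ana: not fully free for 09:45-10:15.

Ana, Elena, Ravi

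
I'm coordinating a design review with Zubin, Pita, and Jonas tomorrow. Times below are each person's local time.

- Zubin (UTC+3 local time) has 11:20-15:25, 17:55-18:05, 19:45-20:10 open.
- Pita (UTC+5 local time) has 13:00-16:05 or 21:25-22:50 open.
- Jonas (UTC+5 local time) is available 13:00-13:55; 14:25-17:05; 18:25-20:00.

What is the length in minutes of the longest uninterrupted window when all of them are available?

Zubin in UTC: 08:20-12:25, 14:55-15:05, 16:45-17:10 (subtract 3h to convert from UTC+3).
Pita in UTC: 08:00-11:05, 16:25-17:50 (subtract 5h to convert from UTC+5).
Jonas in UTC: 08:00-08:55, 09:25-12:05, 13:25-15:00 (subtract 5h to convert from UTC+5).
Zubin ∩ Pita: 08:20-11:05, 16:45-17:10.
Zubin ∩ Pita ∩ Jonas: 08:20-08:55, 09:25-11:05.
The longest is 09:25-11:05 at 100 minutes.

100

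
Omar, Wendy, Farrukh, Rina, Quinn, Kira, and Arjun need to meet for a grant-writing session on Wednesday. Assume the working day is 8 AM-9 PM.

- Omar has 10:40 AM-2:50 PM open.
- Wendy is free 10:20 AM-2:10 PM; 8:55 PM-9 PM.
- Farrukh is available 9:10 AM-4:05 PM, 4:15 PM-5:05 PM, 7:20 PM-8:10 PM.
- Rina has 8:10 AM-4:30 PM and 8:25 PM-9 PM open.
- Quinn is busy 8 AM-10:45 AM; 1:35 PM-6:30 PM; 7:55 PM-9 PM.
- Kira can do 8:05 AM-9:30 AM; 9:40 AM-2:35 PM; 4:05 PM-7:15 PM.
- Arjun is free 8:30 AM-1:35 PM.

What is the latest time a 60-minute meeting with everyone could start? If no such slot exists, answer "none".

12:35

Omar free: 10:40-14:50.
Wendy free: 10:20-14:10, 20:55-21:00.
Farrukh free: 09:10-16:05, 16:15-17:05, 19:20-20:10.
Rina free: 08:10-16:30, 20:25-21:00.
Quinn free: 10:45-13:35, 18:30-19:55 (invert busy blocks within the working day).
Kira free: 08:05-09:30, 09:40-14:35, 16:05-19:15.
Arjun free: 08:30-13:35.
Omar ∩ Wendy: 10:40-14:10.
Omar ∩ Wendy ∩ Farrukh: 10:40-14:10.
Omar ∩ Wendy ∩ Farrukh ∩ Rina: 10:40-14:10.
Omar ∩ Wendy ∩ Farrukh ∩ Rina ∩ Quinn: 10:45-13:35.
Omar ∩ Wendy ∩ Farrukh ∩ Rina ∩ Quinn ∩ Kira: 10:45-13:35.
Omar ∩ Wendy ∩ Farrukh ∩ Rina ∩ Quinn ∩ Kira ∩ Arjun: 10:45-13:35.
Those are the intersection windows.
The last common window of at least 60 minutes is 10:45-13:35; a 60-minute meeting can start as late as 12:35 and still end by 13:35.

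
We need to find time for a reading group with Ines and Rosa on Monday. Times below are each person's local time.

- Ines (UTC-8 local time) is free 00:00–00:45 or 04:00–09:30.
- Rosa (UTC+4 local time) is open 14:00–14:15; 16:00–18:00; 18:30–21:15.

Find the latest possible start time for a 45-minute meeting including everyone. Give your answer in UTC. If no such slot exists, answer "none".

Ines in UTC: 08:00-08:45, 12:00-17:30 (add 8h to convert from UTC-8).
Rosa in UTC: 10:00-10:15, 12:00-14:00, 14:30-17:15 (subtract 4h to convert from UTC+4).
Ines ∩ Rosa: 12:00-14:00, 14:30-17:15.
Those are the intersection windows.
The last common window of at least 45 minutes is 14:30-17:15; a 45-minute meeting can start as late as 16:30 and still end by 17:15.

16:30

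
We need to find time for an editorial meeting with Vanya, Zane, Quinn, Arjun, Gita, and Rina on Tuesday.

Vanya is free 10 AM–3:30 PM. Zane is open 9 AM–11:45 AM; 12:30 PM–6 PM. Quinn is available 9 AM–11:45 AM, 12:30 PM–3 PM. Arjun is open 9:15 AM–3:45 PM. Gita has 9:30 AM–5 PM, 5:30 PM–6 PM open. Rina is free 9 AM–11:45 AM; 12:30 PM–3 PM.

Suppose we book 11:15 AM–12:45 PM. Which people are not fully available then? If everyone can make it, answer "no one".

Quinn, Rina, Zane

Vanya: free for 11:15-12:45. Zane: not fully free for 11:15-12:45. Quinn: not fully free for 11:15-12:45. Arjun: free for 11:15-12:45. Gita: free for 11:15-12:45. Rina: not fully free for 11:15-12:45.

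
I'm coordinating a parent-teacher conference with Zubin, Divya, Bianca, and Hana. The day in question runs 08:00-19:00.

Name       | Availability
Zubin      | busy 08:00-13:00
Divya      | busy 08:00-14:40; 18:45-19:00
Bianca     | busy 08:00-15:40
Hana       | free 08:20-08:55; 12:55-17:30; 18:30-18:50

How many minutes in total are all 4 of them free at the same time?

Zubin free: 13:00-19:00 (invert busy blocks within the working day).
Divya free: 14:40-18:45 (invert busy blocks within the working day).
Bianca free: 15:40-19:00 (invert busy blocks within the working day).
Hana free: 08:20-08:55, 12:55-17:30, 18:30-18:50.
Zubin ∩ Divya: 14:40-18:45.
Zubin ∩ Divya ∩ Bianca: 15:40-18:45.
Zubin ∩ Divya ∩ Bianca ∩ Hana: 15:40-17:30, 18:30-18:45.
Summing the common windows: 110 + 15 = 125 minutes.

125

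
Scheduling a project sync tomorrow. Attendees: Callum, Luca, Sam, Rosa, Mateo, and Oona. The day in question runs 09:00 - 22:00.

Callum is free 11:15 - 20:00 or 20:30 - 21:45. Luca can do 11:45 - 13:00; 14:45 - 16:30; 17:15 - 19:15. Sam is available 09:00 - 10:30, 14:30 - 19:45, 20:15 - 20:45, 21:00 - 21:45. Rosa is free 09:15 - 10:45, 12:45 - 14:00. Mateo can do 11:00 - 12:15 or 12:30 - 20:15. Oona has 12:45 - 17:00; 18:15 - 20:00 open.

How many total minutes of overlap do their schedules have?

Callum ∩ Luca: 11:45-13:00, 14:45-16:30, 17:15-19:15.
Callum ∩ Luca ∩ Sam: 14:45-16:30, 17:15-19:15.
Callum ∩ Luca ∩ Sam ∩ Rosa: ∅.
Callum ∩ Luca ∩ Sam ∩ Rosa ∩ Mateo: ∅.
Callum ∩ Luca ∩ Sam ∩ Rosa ∩ Mateo ∩ Oona: ∅.
There is no time when everyone is free.
There is no common window, so the total is 0 minutes.

0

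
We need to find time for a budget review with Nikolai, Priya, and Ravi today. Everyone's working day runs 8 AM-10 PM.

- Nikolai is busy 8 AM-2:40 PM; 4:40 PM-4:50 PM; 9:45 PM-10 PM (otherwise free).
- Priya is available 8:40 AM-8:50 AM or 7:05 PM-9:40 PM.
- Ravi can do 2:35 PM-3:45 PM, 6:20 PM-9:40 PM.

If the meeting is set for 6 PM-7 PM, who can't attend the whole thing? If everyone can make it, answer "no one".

Nikolai free: 14:40-16:40, 16:50-21:45 (invert busy blocks within the working day).
Priya free: 08:40-08:50, 19:05-21:40.
Ravi free: 14:35-15:45, 18:20-21:40.
Nikolai: free for 18:00-19:00. Priya: not fully free for 18:00-19:00. Ravi: not fully free for 18:00-19:00.

Priya, Ravi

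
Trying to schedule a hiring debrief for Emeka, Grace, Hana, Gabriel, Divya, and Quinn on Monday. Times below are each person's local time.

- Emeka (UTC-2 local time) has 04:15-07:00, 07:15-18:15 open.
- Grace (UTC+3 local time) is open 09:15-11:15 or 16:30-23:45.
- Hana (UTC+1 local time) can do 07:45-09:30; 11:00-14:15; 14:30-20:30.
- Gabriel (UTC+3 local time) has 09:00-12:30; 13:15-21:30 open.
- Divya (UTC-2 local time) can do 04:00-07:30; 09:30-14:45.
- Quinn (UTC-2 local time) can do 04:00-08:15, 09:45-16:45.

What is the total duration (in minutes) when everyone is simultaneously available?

285

Emeka in UTC: 06:15-09:00, 09:15-20:15 (add 2h to convert from UTC-2).
Grace in UTC: 06:15-08:15, 13:30-20:45 (subtract 3h to convert from UTC+3).
Hana in UTC: 06:45-08:30, 10:00-13:15, 13:30-19:30 (subtract 1h to convert from UTC+1).
Gabriel in UTC: 06:00-09:30, 10:15-18:30 (subtract 3h to convert from UTC+3).
Divya in UTC: 06:00-09:30, 11:30-16:45 (add 2h to convert from UTC-2).
Quinn in UTC: 06:00-10:15, 11:45-18:45 (add 2h to convert from UTC-2).
Emeka ∩ Grace: 06:15-08:15, 13:30-20:15.
Emeka ∩ Grace ∩ Hana: 06:45-08:15, 13:30-19:30.
Emeka ∩ Grace ∩ Hana ∩ Gabriel: 06:45-08:15, 13:30-18:30.
Emeka ∩ Grace ∩ Hana ∩ Gabriel ∩ Divya: 06:45-08:15, 13:30-16:45.
Emeka ∩ Grace ∩ Hana ∩ Gabriel ∩ Divya ∩ Quinn: 06:45-08:15, 13:30-16:45.
So the common availability across everyone is 06:45-08:15, 13:30-16:45.
Summing the common windows: 90 + 195 = 285 minutes.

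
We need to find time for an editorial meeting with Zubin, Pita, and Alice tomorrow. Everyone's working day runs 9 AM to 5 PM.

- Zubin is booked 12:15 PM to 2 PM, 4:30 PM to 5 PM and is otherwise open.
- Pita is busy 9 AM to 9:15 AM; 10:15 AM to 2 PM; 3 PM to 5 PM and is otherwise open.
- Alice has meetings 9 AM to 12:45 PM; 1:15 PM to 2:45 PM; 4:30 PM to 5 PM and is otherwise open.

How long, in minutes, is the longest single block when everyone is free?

15

Zubin free: 09:00-12:15, 14:00-16:30 (invert busy blocks within the working day).
Pita free: 09:15-10:15, 14:00-15:00 (invert busy blocks within the working day).
Alice free: 12:45-13:15, 14:45-16:30 (invert busy blocks within the working day).
Zubin ∩ Pita: 09:15-10:15, 14:00-15:00.
Zubin ∩ Pita ∩ Alice: 14:45-15:00.
The longest is 14:45-15:00 at 15 minutes.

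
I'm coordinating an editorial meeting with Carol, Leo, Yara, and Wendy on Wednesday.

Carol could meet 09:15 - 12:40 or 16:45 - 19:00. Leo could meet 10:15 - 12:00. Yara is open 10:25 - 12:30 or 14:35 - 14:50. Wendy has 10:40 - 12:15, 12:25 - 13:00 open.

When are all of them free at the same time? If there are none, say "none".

Carol ∩ Leo: 10:15-12:00.
Carol ∩ Leo ∩ Yara: 10:25-12:00.
Carol ∩ Leo ∩ Yara ∩ Wendy: 10:40-12:00.
So the common availability across everyone is 10:40-12:00.

10:40-12:00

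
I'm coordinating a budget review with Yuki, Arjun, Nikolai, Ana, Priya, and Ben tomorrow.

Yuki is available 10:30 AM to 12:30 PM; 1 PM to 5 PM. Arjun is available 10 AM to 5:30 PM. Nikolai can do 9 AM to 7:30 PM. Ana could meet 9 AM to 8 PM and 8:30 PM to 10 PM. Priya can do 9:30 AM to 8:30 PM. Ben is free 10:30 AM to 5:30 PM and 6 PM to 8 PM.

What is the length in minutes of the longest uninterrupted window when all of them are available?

Yuki ∩ Arjun: 10:30-12:30, 13:00-17:00.
Yuki ∩ Arjun ∩ Nikolai: 10:30-12:30, 13:00-17:00.
Yuki ∩ Arjun ∩ Nikolai ∩ Ana: 10:30-12:30, 13:00-17:00.
Yuki ∩ Arjun ∩ Nikolai ∩ Ana ∩ Priya: 10:30-12:30, 13:00-17:00.
Yuki ∩ Arjun ∩ Nikolai ∩ Ana ∩ Priya ∩ Ben: 10:30-12:30, 13:00-17:00.
The longest is 13:00-17:00 at 240 minutes.

240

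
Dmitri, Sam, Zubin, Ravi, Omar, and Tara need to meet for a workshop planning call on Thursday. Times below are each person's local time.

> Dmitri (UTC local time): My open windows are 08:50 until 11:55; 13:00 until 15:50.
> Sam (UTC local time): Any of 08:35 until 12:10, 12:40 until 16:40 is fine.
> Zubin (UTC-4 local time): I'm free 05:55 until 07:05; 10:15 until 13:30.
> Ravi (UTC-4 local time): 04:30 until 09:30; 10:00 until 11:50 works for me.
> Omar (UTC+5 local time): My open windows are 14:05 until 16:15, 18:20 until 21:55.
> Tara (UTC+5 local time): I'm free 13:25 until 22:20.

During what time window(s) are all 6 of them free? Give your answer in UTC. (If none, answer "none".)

09:55-11:05, 14:15-15:50

Dmitri in UTC: 08:50-11:55, 13:00-15:50.
Sam in UTC: 08:35-12:10, 12:40-16:40.
Zubin in UTC: 09:55-11:05, 14:15-17:30 (add 4h to convert from UTC-4).
Ravi in UTC: 08:30-13:30, 14:00-15:50 (add 4h to convert from UTC-4).
Omar in UTC: 09:05-11:15, 13:20-16:55 (subtract 5h to convert from UTC+5).
Tara in UTC: 08:25-17:20 (subtract 5h to convert from UTC+5).
Dmitri ∩ Sam: 08:50-11:55, 13:00-15:50.
Dmitri ∩ Sam ∩ Zubin: 09:55-11:05, 14:15-15:50.
Dmitri ∩ Sam ∩ Zubin ∩ Ravi: 09:55-11:05, 14:15-15:50.
Dmitri ∩ Sam ∩ Zubin ∩ Ravi ∩ Omar: 09:55-11:05, 14:15-15:50.
Dmitri ∩ Sam ∩ Zubin ∩ Ravi ∩ Omar ∩ Tara: 09:55-11:05, 14:15-15:50.
So the common availability across everyone is 09:55-11:05, 14:15-15:50.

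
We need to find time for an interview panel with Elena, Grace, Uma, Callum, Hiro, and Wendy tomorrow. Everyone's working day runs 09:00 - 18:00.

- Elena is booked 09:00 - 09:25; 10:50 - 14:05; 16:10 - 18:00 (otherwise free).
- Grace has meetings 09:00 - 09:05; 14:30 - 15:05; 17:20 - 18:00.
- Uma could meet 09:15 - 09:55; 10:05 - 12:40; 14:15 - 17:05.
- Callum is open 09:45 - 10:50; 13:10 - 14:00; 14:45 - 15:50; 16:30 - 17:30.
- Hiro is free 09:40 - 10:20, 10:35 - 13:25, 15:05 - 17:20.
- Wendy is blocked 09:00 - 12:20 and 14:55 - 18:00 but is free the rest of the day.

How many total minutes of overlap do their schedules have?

0

Elena free: 09:25-10:50, 14:05-16:10 (invert busy blocks within the working day).
Grace free: 09:05-14:30, 15:05-17:20 (invert busy blocks within the working day).
Uma free: 09:15-09:55, 10:05-12:40, 14:15-17:05.
Callum free: 09:45-10:50, 13:10-14:00, 14:45-15:50, 16:30-17:30.
Hiro free: 09:40-10:20, 10:35-13:25, 15:05-17:20.
Wendy free: 12:20-14:55 (invert busy blocks within the working day).
Elena ∩ Grace: 09:25-10:50, 14:05-14:30, 15:05-16:10.
Elena ∩ Grace ∩ Uma: 09:25-09:55, 10:05-10:50, 14:15-14:30, 15:05-16:10.
Elena ∩ Grace ∩ Uma ∩ Callum: 09:45-09:55, 10:05-10:50, 15:05-15:50.
Elena ∩ Grace ∩ Uma ∩ Callum ∩ Hiro: 09:45-09:55, 10:05-10:20, 10:35-10:50, 15:05-15:50.
Elena ∩ Grace ∩ Uma ∩ Callum ∩ Hiro ∩ Wendy: ∅.
There is no time when everyone is free.
There is no common window, so the total is 0 minutes.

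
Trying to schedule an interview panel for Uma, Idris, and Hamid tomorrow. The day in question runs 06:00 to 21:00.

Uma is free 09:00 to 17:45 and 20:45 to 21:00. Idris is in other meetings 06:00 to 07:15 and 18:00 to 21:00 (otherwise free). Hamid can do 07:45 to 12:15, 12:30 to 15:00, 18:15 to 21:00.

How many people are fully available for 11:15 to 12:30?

Uma free: 09:00-17:45, 20:45-21:00.
Idris free: 07:15-18:00 (invert busy blocks within the working day).
Hamid free: 07:45-12:15, 12:30-15:00, 18:15-21:00.
Uma and Idris can make the full 11:15-12:30 slot — that's 2.

2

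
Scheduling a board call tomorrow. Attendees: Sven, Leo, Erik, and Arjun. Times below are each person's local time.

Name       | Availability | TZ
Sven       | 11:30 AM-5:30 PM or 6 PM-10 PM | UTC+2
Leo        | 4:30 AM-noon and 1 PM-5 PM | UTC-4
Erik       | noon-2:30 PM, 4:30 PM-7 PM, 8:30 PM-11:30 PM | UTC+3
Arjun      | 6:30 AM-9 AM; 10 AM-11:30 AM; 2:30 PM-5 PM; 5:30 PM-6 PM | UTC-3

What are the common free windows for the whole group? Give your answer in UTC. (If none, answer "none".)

Sven in UTC: 09:30-15:30, 16:00-20:00 (subtract 2h to convert from UTC+2).
Leo in UTC: 08:30-16:00, 17:00-21:00 (add 4h to convert from UTC-4).
Erik in UTC: 09:00-11:30, 13:30-16:00, 17:30-20:30 (subtract 3h to convert from UTC+3).
Arjun in UTC: 09:30-12:00, 13:00-14:30, 17:30-20:00, 20:30-21:00 (add 3h to convert from UTC-3).
Sven ∩ Leo: 09:30-15:30, 17:00-20:00.
Sven ∩ Leo ∩ Erik: 09:30-11:30, 13:30-15:30, 17:30-20:00.
Sven ∩ Leo ∩ Erik ∩ Arjun: 09:30-11:30, 13:30-14:30, 17:30-20:00.

09:30-11:30, 13:30-14:30, 17:30-20:00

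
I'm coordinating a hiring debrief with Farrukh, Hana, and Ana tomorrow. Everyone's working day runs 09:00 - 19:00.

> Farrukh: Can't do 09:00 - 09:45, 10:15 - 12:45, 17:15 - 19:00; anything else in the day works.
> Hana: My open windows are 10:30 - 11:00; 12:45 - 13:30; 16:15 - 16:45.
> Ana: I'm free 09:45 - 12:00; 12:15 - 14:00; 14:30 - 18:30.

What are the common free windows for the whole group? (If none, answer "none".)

Farrukh free: 09:45-10:15, 12:45-17:15 (invert busy blocks within the working day).
Hana free: 10:30-11:00, 12:45-13:30, 16:15-16:45.
Ana free: 09:45-12:00, 12:15-14:00, 14:30-18:30.
Farrukh ∩ Hana: 12:45-13:30, 16:15-16:45.
Farrukh ∩ Hana ∩ Ana: 12:45-13:30, 16:15-16:45.
Those are the intersection windows.

12:45-13:30, 16:15-16:45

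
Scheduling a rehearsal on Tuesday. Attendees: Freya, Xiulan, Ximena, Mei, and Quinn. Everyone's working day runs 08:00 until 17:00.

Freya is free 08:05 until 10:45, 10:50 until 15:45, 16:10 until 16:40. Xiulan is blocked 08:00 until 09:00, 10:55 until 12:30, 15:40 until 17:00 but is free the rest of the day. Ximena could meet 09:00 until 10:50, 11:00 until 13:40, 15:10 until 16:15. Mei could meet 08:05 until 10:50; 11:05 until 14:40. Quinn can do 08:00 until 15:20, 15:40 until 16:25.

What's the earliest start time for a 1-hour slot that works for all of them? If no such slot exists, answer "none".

Freya free: 08:05-10:45, 10:50-15:45, 16:10-16:40.
Xiulan free: 09:00-10:55, 12:30-15:40 (invert busy blocks within the working day).
Ximena free: 09:00-10:50, 11:00-13:40, 15:10-16:15.
Mei free: 08:05-10:50, 11:05-14:40.
Quinn free: 08:00-15:20, 15:40-16:25.
Freya ∩ Xiulan: 09:00-10:45, 10:50-10:55, 12:30-15:40.
Freya ∩ Xiulan ∩ Ximena: 09:00-10:45, 12:30-13:40, 15:10-15:40.
Freya ∩ Xiulan ∩ Ximena ∩ Mei: 09:00-10:45, 12:30-13:40.
Freya ∩ Xiulan ∩ Ximena ∩ Mei ∩ Quinn: 09:00-10:45, 12:30-13:40.
Those are the intersection windows.
The first common window of at least 60 minutes is 09:00-10:45, so the earliest start is 09:00.

09:00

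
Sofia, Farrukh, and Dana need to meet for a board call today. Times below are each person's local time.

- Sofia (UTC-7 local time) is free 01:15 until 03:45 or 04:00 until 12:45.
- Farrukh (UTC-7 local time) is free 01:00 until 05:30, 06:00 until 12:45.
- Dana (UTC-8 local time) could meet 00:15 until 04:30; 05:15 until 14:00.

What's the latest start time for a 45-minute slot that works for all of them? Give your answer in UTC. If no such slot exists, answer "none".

19:00

Sofia in UTC: 08:15-10:45, 11:00-19:45 (add 7h to convert from UTC-7).
Farrukh in UTC: 08:00-12:30, 13:00-19:45 (add 7h to convert from UTC-7).
Dana in UTC: 08:15-12:30, 13:15-22:00 (add 8h to convert from UTC-8).
Sofia ∩ Farrukh: 08:15-10:45, 11:00-12:30, 13:00-19:45.
Sofia ∩ Farrukh ∩ Dana: 08:15-10:45, 11:00-12:30, 13:15-19:45.
The last common window of at least 45 minutes is 13:15-19:45; a 45-minute meeting can start as late as 19:00 and still end by 19:45.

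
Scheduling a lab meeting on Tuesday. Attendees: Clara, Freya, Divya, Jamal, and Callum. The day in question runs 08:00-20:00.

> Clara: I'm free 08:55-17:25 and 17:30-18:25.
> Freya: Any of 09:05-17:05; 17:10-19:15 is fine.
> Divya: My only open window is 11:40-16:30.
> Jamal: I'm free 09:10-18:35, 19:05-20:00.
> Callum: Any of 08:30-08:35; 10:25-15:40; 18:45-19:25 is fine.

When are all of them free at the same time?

11:40-15:40

Clara ∩ Freya: 09:05-17:05, 17:10-17:25, 17:30-18:25.
Clara ∩ Freya ∩ Divya: 11:40-16:30.
Clara ∩ Freya ∩ Divya ∩ Jamal: 11:40-16:30.
Clara ∩ Freya ∩ Divya ∩ Jamal ∩ Callum: 11:40-15:40.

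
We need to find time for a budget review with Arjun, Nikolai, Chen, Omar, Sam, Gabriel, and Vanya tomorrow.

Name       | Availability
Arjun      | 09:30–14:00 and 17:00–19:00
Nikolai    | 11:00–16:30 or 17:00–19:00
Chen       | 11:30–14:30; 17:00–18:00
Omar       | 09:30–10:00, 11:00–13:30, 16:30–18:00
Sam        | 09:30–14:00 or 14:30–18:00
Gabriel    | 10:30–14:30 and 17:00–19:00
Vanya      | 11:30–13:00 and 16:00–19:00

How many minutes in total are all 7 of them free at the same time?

150

Arjun ∩ Nikolai: 11:00-14:00, 17:00-19:00.
Arjun ∩ Nikolai ∩ Chen: 11:30-14:00, 17:00-18:00.
Arjun ∩ Nikolai ∩ Chen ∩ Omar: 11:30-13:30, 17:00-18:00.
Arjun ∩ Nikolai ∩ Chen ∩ Omar ∩ Sam: 11:30-13:30, 17:00-18:00.
Arjun ∩ Nikolai ∩ Chen ∩ Omar ∩ Sam ∩ Gabriel: 11:30-13:30, 17:00-18:00.
Arjun ∩ Nikolai ∩ Chen ∩ Omar ∩ Sam ∩ Gabriel ∩ Vanya: 11:30-13:00, 17:00-18:00.
Summing the common windows: 90 + 60 = 150 minutes.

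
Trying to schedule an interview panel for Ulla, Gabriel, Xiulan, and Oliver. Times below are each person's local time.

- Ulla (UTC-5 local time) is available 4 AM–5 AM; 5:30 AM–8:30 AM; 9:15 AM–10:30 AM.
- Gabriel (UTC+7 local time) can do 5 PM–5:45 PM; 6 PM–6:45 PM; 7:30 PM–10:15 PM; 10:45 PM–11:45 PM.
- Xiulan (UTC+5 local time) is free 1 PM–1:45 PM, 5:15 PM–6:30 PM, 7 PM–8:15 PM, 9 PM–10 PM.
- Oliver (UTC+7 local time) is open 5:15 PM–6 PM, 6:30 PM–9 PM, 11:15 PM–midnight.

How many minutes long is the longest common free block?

Ulla in UTC: 09:00-10:00, 10:30-13:30, 14:15-15:30 (add 5h to convert from UTC-5).
Gabriel in UTC: 10:00-10:45, 11:00-11:45, 12:30-15:15, 15:45-16:45 (subtract 7h to convert from UTC+7).
Xiulan in UTC: 08:00-08:45, 12:15-13:30, 14:00-15:15, 16:00-17:00 (subtract 5h to convert from UTC+5).
Oliver in UTC: 10:15-11:00, 11:30-14:00, 16:15-17:00 (subtract 7h to convert from UTC+7).
Ulla ∩ Gabriel: 10:30-10:45, 11:00-11:45, 12:30-13:30, 14:15-15:15.
Ulla ∩ Gabriel ∩ Xiulan: 12:30-13:30, 14:15-15:15.
Ulla ∩ Gabriel ∩ Xiulan ∩ Oliver: 12:30-13:30.
The longest is 12:30-13:30 at 60 minutes.

60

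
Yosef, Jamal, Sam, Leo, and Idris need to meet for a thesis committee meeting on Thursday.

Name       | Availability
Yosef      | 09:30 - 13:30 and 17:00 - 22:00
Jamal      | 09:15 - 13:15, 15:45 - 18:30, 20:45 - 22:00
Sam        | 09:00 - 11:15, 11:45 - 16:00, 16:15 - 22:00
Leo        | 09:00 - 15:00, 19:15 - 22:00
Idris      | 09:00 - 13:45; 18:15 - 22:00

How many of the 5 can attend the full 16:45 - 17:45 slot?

2

Jamal and Sam can make the full 16:45-17:45 slot — that's 2.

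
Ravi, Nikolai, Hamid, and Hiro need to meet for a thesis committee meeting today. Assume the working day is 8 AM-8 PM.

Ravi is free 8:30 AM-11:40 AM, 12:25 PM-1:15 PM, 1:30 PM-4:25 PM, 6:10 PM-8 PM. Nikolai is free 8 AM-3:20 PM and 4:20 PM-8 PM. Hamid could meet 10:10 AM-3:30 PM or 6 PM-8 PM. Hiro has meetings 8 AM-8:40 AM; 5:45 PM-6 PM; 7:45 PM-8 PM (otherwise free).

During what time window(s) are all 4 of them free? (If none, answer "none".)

Ravi free: 08:30-11:40, 12:25-13:15, 13:30-16:25, 18:10-20:00.
Nikolai free: 08:00-15:20, 16:20-20:00.
Hamid free: 10:10-15:30, 18:00-20:00.
Hiro free: 08:40-17:45, 18:00-19:45 (invert busy blocks within the working day).
Ravi ∩ Nikolai: 08:30-11:40, 12:25-13:15, 13:30-15:20, 16:20-16:25, 18:10-20:00.
Ravi ∩ Nikolai ∩ Hamid: 10:10-11:40, 12:25-13:15, 13:30-15:20, 18:10-20:00.
Ravi ∩ Nikolai ∩ Hamid ∩ Hiro: 10:10-11:40, 12:25-13:15, 13:30-15:20, 18:10-19:45.
Those are the intersection windows.

10:10-11:40, 12:25-13:15, 13:30-15:20, 18:10-19:45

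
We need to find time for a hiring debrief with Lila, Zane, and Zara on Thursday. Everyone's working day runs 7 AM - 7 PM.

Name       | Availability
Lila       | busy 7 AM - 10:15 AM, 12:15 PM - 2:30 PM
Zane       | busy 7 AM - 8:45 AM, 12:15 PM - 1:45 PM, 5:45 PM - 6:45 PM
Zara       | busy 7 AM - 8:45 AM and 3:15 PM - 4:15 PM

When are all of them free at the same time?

Lila free: 10:15-12:15, 14:30-19:00 (invert busy blocks within the working day).
Zane free: 08:45-12:15, 13:45-17:45, 18:45-19:00 (invert busy blocks within the working day).
Zara free: 08:45-15:15, 16:15-19:00 (invert busy blocks within the working day).
Lila ∩ Zane: 10:15-12:15, 14:30-17:45, 18:45-19:00.
Lila ∩ Zane ∩ Zara: 10:15-12:15, 14:30-15:15, 16:15-17:45, 18:45-19:00.
Those are the intersection windows.

10:15-12:15, 14:30-15:15, 16:15-17:45, 18:45-19:00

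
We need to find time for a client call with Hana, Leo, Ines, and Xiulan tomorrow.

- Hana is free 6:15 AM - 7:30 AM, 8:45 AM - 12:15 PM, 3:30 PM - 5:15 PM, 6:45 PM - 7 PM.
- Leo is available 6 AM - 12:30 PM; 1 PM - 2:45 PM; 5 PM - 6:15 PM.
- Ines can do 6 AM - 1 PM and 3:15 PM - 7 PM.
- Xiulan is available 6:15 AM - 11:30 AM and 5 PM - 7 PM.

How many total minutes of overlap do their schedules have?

255

Hana ∩ Leo: 06:15-07:30, 08:45-12:15, 17:00-17:15.
Hana ∩ Leo ∩ Ines: 06:15-07:30, 08:45-12:15, 17:00-17:15.
Hana ∩ Leo ∩ Ines ∩ Xiulan: 06:15-07:30, 08:45-11:30, 17:00-17:15.
Those are the intersection windows.
Summing the common windows: 75 + 165 + 15 = 255 minutes.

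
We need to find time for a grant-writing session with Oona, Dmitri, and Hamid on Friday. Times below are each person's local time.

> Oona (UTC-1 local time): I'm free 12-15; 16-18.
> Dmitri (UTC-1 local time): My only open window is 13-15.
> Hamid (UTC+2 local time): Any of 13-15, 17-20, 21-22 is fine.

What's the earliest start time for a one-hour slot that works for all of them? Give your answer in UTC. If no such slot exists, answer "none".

Oona in UTC: 13:00-16:00, 17:00-19:00 (add 1h to convert from UTC-1).
Dmitri in UTC: 14:00-16:00 (add 1h to convert from UTC-1).
Hamid in UTC: 11:00-13:00, 15:00-18:00, 19:00-20:00 (subtract 2h to convert from UTC+2).
Oona ∩ Dmitri: 14:00-16:00.
Oona ∩ Dmitri ∩ Hamid: 15:00-16:00.
So the common availability across everyone is 15:00-16:00.
The first common window of at least 60 minutes is 15:00-16:00, so the earliest start is 15:00.

15:00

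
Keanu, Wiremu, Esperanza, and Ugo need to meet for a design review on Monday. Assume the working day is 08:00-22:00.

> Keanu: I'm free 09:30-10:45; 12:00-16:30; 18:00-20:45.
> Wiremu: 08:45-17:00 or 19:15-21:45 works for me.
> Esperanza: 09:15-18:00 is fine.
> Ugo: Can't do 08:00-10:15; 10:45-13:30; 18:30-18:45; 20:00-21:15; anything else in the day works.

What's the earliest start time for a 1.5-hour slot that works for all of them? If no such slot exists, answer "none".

13:30

Keanu free: 09:30-10:45, 12:00-16:30, 18:00-20:45.
Wiremu free: 08:45-17:00, 19:15-21:45.
Esperanza free: 09:15-18:00.
Ugo free: 10:15-10:45, 13:30-18:30, 18:45-20:00, 21:15-22:00 (invert busy blocks within the working day).
Keanu ∩ Wiremu: 09:30-10:45, 12:00-16:30, 19:15-20:45.
Keanu ∩ Wiremu ∩ Esperanza: 09:30-10:45, 12:00-16:30.
Keanu ∩ Wiremu ∩ Esperanza ∩ Ugo: 10:15-10:45, 13:30-16:30.
The first common window of at least 90 minutes is 13:30-16:30, so the earliest start is 13:30.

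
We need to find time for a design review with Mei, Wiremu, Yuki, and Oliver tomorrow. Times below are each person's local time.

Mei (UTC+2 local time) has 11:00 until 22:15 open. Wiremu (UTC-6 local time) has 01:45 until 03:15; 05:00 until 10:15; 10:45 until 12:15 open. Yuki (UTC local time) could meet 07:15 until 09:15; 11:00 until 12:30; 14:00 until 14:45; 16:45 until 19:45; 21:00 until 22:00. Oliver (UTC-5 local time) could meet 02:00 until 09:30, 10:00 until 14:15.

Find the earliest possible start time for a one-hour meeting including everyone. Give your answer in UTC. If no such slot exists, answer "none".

11:00

Mei in UTC: 09:00-20:15 (subtract 2h to convert from UTC+2).
Wiremu in UTC: 07:45-09:15, 11:00-16:15, 16:45-18:15 (add 6h to convert from UTC-6).
Yuki in UTC: 07:15-09:15, 11:00-12:30, 14:00-14:45, 16:45-19:45, 21:00-22:00.
Oliver in UTC: 07:00-14:30, 15:00-19:15 (add 5h to convert from UTC-5).
Mei ∩ Wiremu: 09:00-09:15, 11:00-16:15, 16:45-18:15.
Mei ∩ Wiremu ∩ Yuki: 09:00-09:15, 11:00-12:30, 14:00-14:45, 16:45-18:15.
Mei ∩ Wiremu ∩ Yuki ∩ Oliver: 09:00-09:15, 11:00-12:30, 14:00-14:30, 16:45-18:15.
The first common window of at least 60 minutes is 11:00-12:30, so the earliest start is 11:00.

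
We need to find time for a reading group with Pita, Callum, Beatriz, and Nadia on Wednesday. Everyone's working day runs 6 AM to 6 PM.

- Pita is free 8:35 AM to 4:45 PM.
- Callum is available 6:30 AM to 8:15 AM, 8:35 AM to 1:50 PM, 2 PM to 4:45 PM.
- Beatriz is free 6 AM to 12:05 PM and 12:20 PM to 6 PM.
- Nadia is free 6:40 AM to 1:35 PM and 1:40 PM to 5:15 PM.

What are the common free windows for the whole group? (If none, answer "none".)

Pita ∩ Callum: 08:35-13:50, 14:00-16:45.
Pita ∩ Callum ∩ Beatriz: 08:35-12:05, 12:20-13:50, 14:00-16:45.
Pita ∩ Callum ∩ Beatriz ∩ Nadia: 08:35-12:05, 12:20-13:35, 13:40-13:50, 14:00-16:45.

08:35-12:05, 12:20-13:35, 13:40-13:50, 14:00-16:45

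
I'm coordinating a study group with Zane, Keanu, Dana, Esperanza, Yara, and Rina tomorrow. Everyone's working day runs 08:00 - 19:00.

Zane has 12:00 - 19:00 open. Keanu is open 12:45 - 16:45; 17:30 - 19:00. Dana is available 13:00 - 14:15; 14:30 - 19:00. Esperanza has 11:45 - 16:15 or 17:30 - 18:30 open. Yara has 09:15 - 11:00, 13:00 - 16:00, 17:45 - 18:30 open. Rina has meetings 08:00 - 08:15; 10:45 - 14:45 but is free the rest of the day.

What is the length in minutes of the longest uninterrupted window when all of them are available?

75

Zane free: 12:00-19:00.
Keanu free: 12:45-16:45, 17:30-19:00.
Dana free: 13:00-14:15, 14:30-19:00.
Esperanza free: 11:45-16:15, 17:30-18:30.
Yara free: 09:15-11:00, 13:00-16:00, 17:45-18:30.
Rina free: 08:15-10:45, 14:45-19:00 (invert busy blocks within the working day).
Zane ∩ Keanu: 12:45-16:45, 17:30-19:00.
Zane ∩ Keanu ∩ Dana: 13:00-14:15, 14:30-16:45, 17:30-19:00.
Zane ∩ Keanu ∩ Dana ∩ Esperanza: 13:00-14:15, 14:30-16:15, 17:30-18:30.
Zane ∩ Keanu ∩ Dana ∩ Esperanza ∩ Yara: 13:00-14:15, 14:30-16:00, 17:45-18:30.
Zane ∩ Keanu ∩ Dana ∩ Esperanza ∩ Yara ∩ Rina: 14:45-16:00, 17:45-18:30.
So the common availability across everyone is 14:45-16:00, 17:45-18:30.
The longest is 14:45-16:00 at 75 minutes.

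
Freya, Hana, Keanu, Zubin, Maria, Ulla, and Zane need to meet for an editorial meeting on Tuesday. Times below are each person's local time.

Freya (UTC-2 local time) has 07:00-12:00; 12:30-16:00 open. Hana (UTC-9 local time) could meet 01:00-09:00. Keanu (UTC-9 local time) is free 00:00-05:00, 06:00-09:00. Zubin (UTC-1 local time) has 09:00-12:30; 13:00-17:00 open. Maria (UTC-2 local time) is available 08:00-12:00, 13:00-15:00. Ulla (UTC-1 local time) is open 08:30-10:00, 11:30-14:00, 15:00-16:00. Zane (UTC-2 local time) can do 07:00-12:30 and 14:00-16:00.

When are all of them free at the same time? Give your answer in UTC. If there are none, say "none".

10:00-11:00, 12:30-13:30, 16:00-17:00

Freya in UTC: 09:00-14:00, 14:30-18:00 (add 2h to convert from UTC-2).
Hana in UTC: 10:00-18:00 (add 9h to convert from UTC-9).
Keanu in UTC: 09:00-14:00, 15:00-18:00 (add 9h to convert from UTC-9).
Zubin in UTC: 10:00-13:30, 14:00-18:00 (add 1h to convert from UTC-1).
Maria in UTC: 10:00-14:00, 15:00-17:00 (add 2h to convert from UTC-2).
Ulla in UTC: 09:30-11:00, 12:30-15:00, 16:00-17:00 (add 1h to convert from UTC-1).
Zane in UTC: 09:00-14:30, 16:00-18:00 (add 2h to convert from UTC-2).
Freya ∩ Hana: 10:00-14:00, 14:30-18:00.
Freya ∩ Hana ∩ Keanu: 10:00-14:00, 15:00-18:00.
Freya ∩ Hana ∩ Keanu ∩ Zubin: 10:00-13:30, 15:00-18:00.
Freya ∩ Hana ∩ Keanu ∩ Zubin ∩ Maria: 10:00-13:30, 15:00-17:00.
Freya ∩ Hana ∩ Keanu ∩ Zubin ∩ Maria ∩ Ulla: 10:00-11:00, 12:30-13:30, 16:00-17:00.
Freya ∩ Hana ∩ Keanu ∩ Zubin ∩ Maria ∩ Ulla ∩ Zane: 10:00-11:00, 12:30-13:30, 16:00-17:00.
Those are the intersection windows.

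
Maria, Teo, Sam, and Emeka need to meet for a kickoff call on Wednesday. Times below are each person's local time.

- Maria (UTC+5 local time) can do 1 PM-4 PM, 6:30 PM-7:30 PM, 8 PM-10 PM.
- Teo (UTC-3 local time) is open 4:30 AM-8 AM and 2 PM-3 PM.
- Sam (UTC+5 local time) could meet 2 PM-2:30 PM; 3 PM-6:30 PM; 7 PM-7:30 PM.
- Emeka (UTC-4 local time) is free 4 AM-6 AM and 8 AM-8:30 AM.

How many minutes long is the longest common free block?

Maria in UTC: 08:00-11:00, 13:30-14:30, 15:00-17:00 (subtract 5h to convert from UTC+5).
Teo in UTC: 07:30-11:00, 17:00-18:00 (add 3h to convert from UTC-3).
Sam in UTC: 09:00-09:30, 10:00-13:30, 14:00-14:30 (subtract 5h to convert from UTC+5).
Emeka in UTC: 08:00-10:00, 12:00-12:30 (add 4h to convert from UTC-4).
Maria ∩ Teo: 08:00-11:00.
Maria ∩ Teo ∩ Sam: 09:00-09:30, 10:00-11:00.
Maria ∩ Teo ∩ Sam ∩ Emeka: 09:00-09:30.
Those are the intersection windows.
The longest is 09:00-09:30 at 30 minutes.

30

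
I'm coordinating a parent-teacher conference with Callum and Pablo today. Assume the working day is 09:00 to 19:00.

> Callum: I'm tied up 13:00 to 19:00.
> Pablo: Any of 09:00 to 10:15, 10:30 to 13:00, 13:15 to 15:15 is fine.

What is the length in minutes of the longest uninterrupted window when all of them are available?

150

Callum free: 09:00-13:00 (invert busy blocks within the working day).
Pablo free: 09:00-10:15, 10:30-13:00, 13:15-15:15.
Callum ∩ Pablo: 09:00-10:15, 10:30-13:00.
The longest is 10:30-13:00 at 150 minutes.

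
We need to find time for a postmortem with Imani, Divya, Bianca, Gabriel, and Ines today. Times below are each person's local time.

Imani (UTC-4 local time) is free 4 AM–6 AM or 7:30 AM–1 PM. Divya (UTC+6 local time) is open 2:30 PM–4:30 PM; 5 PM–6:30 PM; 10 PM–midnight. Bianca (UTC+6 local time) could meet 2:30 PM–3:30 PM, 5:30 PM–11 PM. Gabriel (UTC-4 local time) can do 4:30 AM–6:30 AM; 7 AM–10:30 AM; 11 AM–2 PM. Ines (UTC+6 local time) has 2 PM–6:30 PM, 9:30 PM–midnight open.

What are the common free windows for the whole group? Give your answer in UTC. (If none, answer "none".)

Imani in UTC: 08:00-10:00, 11:30-17:00 (add 4h to convert from UTC-4).
Divya in UTC: 08:30-10:30, 11:00-12:30, 16:00-18:00 (subtract 6h to convert from UTC+6).
Bianca in UTC: 08:30-09:30, 11:30-17:00 (subtract 6h to convert from UTC+6).
Gabriel in UTC: 08:30-10:30, 11:00-14:30, 15:00-18:00 (add 4h to convert from UTC-4).
Ines in UTC: 08:00-12:30, 15:30-18:00 (subtract 6h to convert from UTC+6).
Imani ∩ Divya: 08:30-10:00, 11:30-12:30, 16:00-17:00.
Imani ∩ Divya ∩ Bianca: 08:30-09:30, 11:30-12:30, 16:00-17:00.
Imani ∩ Divya ∩ Bianca ∩ Gabriel: 08:30-09:30, 11:30-12:30, 16:00-17:00.
Imani ∩ Divya ∩ Bianca ∩ Gabriel ∩ Ines: 08:30-09:30, 11:30-12:30, 16:00-17:00.

08:30-09:30, 11:30-12:30, 16:00-17:00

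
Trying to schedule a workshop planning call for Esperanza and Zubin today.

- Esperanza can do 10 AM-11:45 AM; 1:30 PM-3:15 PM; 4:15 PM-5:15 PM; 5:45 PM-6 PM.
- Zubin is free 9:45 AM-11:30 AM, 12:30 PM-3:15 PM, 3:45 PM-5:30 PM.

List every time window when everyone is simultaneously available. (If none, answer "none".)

Esperanza ∩ Zubin: 10:00-11:30, 13:30-15:15, 16:15-17:15.
So the common availability across everyone is 10:00-11:30, 13:30-15:15, 16:15-17:15.

10:00-11:30, 13:30-15:15, 16:15-17:15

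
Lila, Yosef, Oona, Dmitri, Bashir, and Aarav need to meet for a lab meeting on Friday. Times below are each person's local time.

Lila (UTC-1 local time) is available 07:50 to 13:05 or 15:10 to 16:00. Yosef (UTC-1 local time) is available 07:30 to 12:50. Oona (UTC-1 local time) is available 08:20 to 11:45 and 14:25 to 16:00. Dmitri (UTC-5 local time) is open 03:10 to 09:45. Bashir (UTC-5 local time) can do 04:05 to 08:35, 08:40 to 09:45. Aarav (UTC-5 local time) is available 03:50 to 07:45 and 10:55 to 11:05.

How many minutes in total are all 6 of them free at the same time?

205

Lila in UTC: 08:50-14:05, 16:10-17:00 (add 1h to convert from UTC-1).
Yosef in UTC: 08:30-13:50 (add 1h to convert from UTC-1).
Oona in UTC: 09:20-12:45, 15:25-17:00 (add 1h to convert from UTC-1).
Dmitri in UTC: 08:10-14:45 (add 5h to convert from UTC-5).
Bashir in UTC: 09:05-13:35, 13:40-14:45 (add 5h to convert from UTC-5).
Aarav in UTC: 08:50-12:45, 15:55-16:05 (add 5h to convert from UTC-5).
Lila ∩ Yosef: 08:50-13:50.
Lila ∩ Yosef ∩ Oona: 09:20-12:45.
Lila ∩ Yosef ∩ Oona ∩ Dmitri: 09:20-12:45.
Lila ∩ Yosef ∩ Oona ∩ Dmitri ∩ Bashir: 09:20-12:45.
Lila ∩ Yosef ∩ Oona ∩ Dmitri ∩ Bashir ∩ Aarav: 09:20-12:45.
That's a single block of 205 minutes.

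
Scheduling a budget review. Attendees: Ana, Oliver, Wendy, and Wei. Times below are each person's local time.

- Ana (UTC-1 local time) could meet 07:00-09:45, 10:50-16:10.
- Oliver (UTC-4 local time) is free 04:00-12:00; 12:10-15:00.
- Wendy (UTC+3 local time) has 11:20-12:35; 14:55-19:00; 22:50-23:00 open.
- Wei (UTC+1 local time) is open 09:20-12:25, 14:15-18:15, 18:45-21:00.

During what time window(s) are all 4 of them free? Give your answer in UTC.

08:20-09:35, 13:15-16:00

Ana in UTC: 08:00-10:45, 11:50-17:10 (add 1h to convert from UTC-1).
Oliver in UTC: 08:00-16:00, 16:10-19:00 (add 4h to convert from UTC-4).
Wendy in UTC: 08:20-09:35, 11:55-16:00, 19:50-20:00 (subtract 3h to convert from UTC+3).
Wei in UTC: 08:20-11:25, 13:15-17:15, 17:45-20:00 (subtract 1h to convert from UTC+1).
Ana ∩ Oliver: 08:00-10:45, 11:50-16:00, 16:10-17:10.
Ana ∩ Oliver ∩ Wendy: 08:20-09:35, 11:55-16:00.
Ana ∩ Oliver ∩ Wendy ∩ Wei: 08:20-09:35, 13:15-16:00.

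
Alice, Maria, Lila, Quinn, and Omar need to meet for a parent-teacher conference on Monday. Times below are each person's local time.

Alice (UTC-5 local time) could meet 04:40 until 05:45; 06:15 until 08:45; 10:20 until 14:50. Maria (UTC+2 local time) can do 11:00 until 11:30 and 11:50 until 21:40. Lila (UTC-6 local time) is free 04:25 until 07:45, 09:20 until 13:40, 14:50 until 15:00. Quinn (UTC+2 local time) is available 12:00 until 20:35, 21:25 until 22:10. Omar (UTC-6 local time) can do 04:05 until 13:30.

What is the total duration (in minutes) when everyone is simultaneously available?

Alice in UTC: 09:40-10:45, 11:15-13:45, 15:20-19:50 (add 5h to convert from UTC-5).
Maria in UTC: 09:00-09:30, 09:50-19:40 (subtract 2h to convert from UTC+2).
Lila in UTC: 10:25-13:45, 15:20-19:40, 20:50-21:00 (add 6h to convert from UTC-6).
Quinn in UTC: 10:00-18:35, 19:25-20:10 (subtract 2h to convert from UTC+2).
Omar in UTC: 10:05-19:30 (add 6h to convert from UTC-6).
Alice ∩ Maria: 09:50-10:45, 11:15-13:45, 15:20-19:40.
Alice ∩ Maria ∩ Lila: 10:25-10:45, 11:15-13:45, 15:20-19:40.
Alice ∩ Maria ∩ Lila ∩ Quinn: 10:25-10:45, 11:15-13:45, 15:20-18:35, 19:25-19:40.
Alice ∩ Maria ∩ Lila ∩ Quinn ∩ Omar: 10:25-10:45, 11:15-13:45, 15:20-18:35, 19:25-19:30.
Those are the intersection windows.
Summing the common windows: 20 + 150 + 195 + 5 = 370 minutes.

370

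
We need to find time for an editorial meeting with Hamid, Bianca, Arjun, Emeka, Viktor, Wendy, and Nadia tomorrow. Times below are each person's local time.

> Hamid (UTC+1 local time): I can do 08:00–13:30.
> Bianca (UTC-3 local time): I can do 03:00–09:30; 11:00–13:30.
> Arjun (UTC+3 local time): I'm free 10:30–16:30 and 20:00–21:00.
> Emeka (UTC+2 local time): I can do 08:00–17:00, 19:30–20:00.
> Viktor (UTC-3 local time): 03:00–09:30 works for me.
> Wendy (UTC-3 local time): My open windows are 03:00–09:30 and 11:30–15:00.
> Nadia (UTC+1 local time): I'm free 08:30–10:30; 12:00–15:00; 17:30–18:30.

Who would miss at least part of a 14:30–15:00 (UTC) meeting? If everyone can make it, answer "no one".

Arjun, Hamid, Nadia, Viktor

Hamid in UTC: 07:00-12:30 (subtract 1h to convert from UTC+1).
Bianca in UTC: 06:00-12:30, 14:00-16:30 (add 3h to convert from UTC-3).
Arjun in UTC: 07:30-13:30, 17:00-18:00 (subtract 3h to convert from UTC+3).
Emeka in UTC: 06:00-15:00, 17:30-18:00 (subtract 2h to convert from UTC+2).
Viktor in UTC: 06:00-12:30 (add 3h to convert from UTC-3).
Wendy in UTC: 06:00-12:30, 14:30-18:00 (add 3h to convert from UTC-3).
Nadia in UTC: 07:30-09:30, 11:00-14:00, 16:30-17:30 (subtract 1h to convert from UTC+1).
Hamid: not fully free for 14:30-15:00. Bianca: free for 14:30-15:00. Arjun: not fully free for 14:30-15:00. Emeka: free for 14:30-15:00. Viktor: not fully free for 14:30-15:00. Wendy: free for 14:30-15:00. Nadia: not fully free for 14:30-15:00.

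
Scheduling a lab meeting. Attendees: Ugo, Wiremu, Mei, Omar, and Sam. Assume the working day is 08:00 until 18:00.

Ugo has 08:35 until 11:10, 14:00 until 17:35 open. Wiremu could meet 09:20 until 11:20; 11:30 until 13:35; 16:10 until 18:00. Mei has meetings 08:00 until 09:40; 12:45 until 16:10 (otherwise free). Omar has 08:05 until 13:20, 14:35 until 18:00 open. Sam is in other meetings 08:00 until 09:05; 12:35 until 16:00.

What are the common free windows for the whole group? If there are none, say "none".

Ugo free: 08:35-11:10, 14:00-17:35.
Wiremu free: 09:20-11:20, 11:30-13:35, 16:10-18:00.
Mei free: 09:40-12:45, 16:10-18:00 (invert busy blocks within the working day).
Omar free: 08:05-13:20, 14:35-18:00.
Sam free: 09:05-12:35, 16:00-18:00 (invert busy blocks within the working day).
Ugo ∩ Wiremu: 09:20-11:10, 16:10-17:35.
Ugo ∩ Wiremu ∩ Mei: 09:40-11:10, 16:10-17:35.
Ugo ∩ Wiremu ∩ Mei ∩ Omar: 09:40-11:10, 16:10-17:35.
Ugo ∩ Wiremu ∩ Mei ∩ Omar ∩ Sam: 09:40-11:10, 16:10-17:35.

09:40-11:10, 16:10-17:35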